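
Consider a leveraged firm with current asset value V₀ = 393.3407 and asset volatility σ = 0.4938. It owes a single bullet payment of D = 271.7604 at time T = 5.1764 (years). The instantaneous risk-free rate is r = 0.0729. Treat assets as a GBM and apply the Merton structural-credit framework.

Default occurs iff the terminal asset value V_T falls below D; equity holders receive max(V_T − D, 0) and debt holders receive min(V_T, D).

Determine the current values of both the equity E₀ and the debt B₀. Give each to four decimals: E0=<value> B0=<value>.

E0=249.2574 B0=144.0833

d₁ = [ln(V₀/D) + (r + σ²/2)T] / (σ√T)
   = [ln(393.3407/271.7604) + (0.0729 + 0.5·0.4938²)·5.1764] / (0.4938·√5.1764)
   = [0.369755 + 1.008462] / 1.123479 = 1.226741
d₂ = d₁ − σ√T = 1.226741 − 1.123479 = 0.103262
N(d₁) = 0.890040,  N(d₂) = 0.541122,  e^(−rT) = 0.685669
E₀ = V₀·N(d₁) − D·e^(−rT)·N(d₂)
   = 393.3407·0.890040 − 271.7604·0.685669·0.541122 = 249.257393
B₀ = V₀ − E₀ = 393.3407 − 249.257393 = 144.083307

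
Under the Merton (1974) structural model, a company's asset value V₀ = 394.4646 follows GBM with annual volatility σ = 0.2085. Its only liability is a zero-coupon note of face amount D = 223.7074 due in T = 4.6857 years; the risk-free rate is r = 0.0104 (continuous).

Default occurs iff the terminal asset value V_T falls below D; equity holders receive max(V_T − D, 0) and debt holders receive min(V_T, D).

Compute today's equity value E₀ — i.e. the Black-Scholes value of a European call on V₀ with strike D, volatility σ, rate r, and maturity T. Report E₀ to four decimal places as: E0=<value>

d₁ = [ln(V₀/D) + (r + σ²/2)T] / (σ√T)
   = [ln(394.4646/223.7074) + (0.0104 + 0.5·0.2085²)·4.6857] / (0.2085·√4.6857)
   = [0.567190 + 0.150580] / 0.451329 = 1.590349
d₂ = d₁ − σ√T = 1.590349 − 0.451329 = 1.139020
N(d₁) = 0.944122,  N(d₂) = 0.872653,  e^(−rT) = 0.952437
E₀ = V₀·N(d₁) − D·e^(−rT)·N(d₂)
   = 394.4646·0.944122 − 223.7074·0.952437·0.872653 = 186.489023

E0=186.4890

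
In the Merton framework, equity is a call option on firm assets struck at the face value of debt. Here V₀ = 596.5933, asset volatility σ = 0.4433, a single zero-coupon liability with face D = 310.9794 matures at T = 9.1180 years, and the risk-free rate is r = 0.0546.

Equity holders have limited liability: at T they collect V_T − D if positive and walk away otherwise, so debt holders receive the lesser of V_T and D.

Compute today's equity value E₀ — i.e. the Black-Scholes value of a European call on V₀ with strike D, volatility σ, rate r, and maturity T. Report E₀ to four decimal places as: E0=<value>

d₁ = [ln(V₀/D) + (r + σ²/2)T] / (σ√T)
   = [ln(596.5933/310.9794) + (0.0546 + 0.5·0.4433²)·9.1180] / (0.4433·√9.1180)
   = [0.651509 + 1.393754] / 1.338590 = 1.527924
d₂ = d₁ − σ√T = 1.527924 − 1.338590 = 0.189334
N(d₁) = 0.936734,  N(d₂) = 0.575084,  e^(−rT) = 0.607840
E₀ = V₀·N(d₁) − D·e^(−rT)·N(d₂)
   = 596.5933·0.936734 − 310.9794·0.607840·0.575084 = 450.143551

E0=450.1436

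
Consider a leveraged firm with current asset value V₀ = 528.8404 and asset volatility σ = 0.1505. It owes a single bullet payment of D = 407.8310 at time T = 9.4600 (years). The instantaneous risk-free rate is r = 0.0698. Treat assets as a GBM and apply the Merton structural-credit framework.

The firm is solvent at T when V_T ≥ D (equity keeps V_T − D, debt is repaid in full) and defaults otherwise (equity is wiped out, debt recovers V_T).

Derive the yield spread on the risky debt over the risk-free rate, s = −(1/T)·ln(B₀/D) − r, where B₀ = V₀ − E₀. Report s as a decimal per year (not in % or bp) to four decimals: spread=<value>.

spread=0.0007

d₁ = [ln(V₀/D) + (r + σ²/2)T] / (σ√T)
   = [ln(528.8404/407.8310) + (0.0698 + 0.5·0.1505²)·9.4600] / (0.1505·√9.4600)
   = [0.259834 + 0.767444] / 0.462895 = 2.219247
d₂ = d₁ − σ√T = 2.219247 − 0.462895 = 1.756353
N(d₁) = 0.986765,  N(d₂) = 0.960486,  e^(−rT) = 0.516692
E₀ = V₀·N(d₁) − D·e^(−rT)·N(d₂)
   = 528.8404·0.986765 − 407.8310·0.516692·0.960486 = 319.444671
B₀ = V₀ − E₀ = 528.8404 − 319.444671 = 209.395729
spread = −(1/T)·ln(B₀/D) − r = −(1/9.4600)·ln(209.395729/407.8310) − 0.0698 = 0.00066797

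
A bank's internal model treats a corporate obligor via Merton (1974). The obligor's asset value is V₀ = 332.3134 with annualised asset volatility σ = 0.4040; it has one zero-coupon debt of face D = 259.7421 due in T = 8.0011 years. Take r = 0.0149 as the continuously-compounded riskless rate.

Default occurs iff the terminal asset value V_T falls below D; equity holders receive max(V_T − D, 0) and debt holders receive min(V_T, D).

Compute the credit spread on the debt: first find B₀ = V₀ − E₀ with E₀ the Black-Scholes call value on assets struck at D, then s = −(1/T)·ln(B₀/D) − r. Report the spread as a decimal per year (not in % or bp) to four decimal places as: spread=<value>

d₁ = [ln(V₀/D) + (r + σ²/2)T] / (σ√T)
   = [ln(332.3134/259.7421) + (0.0149 + 0.5·0.4040²)·8.0011] / (0.4040·√8.0011)
   = [0.246389 + 0.772170] / 1.142763 = 0.891313
d₂ = d₁ − σ√T = 0.891313 − 1.142763 = -0.251450
N(d₁) = 0.813619,  N(d₂) = 0.400733,  e^(−rT) = 0.887616
E₀ = V₀·N(d₁) − D·e^(−rT)·N(d₂)
   = 332.3134·0.813619 − 259.7421·0.887616·0.400733 = 177.987141
B₀ = V₀ − E₀ = 332.3134 − 177.987141 = 154.326259
spread = −(1/T)·ln(B₀/D) − r = −(1/8.0011)·ln(154.326259/259.7421) − 0.0149 = 0.05016859

spread=0.0502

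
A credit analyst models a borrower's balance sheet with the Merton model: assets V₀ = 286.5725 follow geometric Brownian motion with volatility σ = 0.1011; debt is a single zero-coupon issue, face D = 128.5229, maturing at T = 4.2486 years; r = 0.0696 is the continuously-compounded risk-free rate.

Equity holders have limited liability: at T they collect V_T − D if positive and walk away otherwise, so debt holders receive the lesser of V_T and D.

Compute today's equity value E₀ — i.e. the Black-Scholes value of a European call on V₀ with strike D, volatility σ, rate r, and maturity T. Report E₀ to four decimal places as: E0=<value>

d₁ = [ln(V₀/D) + (r + σ²/2)T] / (σ√T)
   = [ln(286.5725/128.5229) + (0.0696 + 0.5·0.1011²)·4.2486] / (0.1011·√4.2486)
   = [0.801884 + 0.317415] / 0.208389 = 5.371213
d₂ = d₁ − σ√T = 5.371213 − 0.208389 = 5.162825
N(d₁) = 1.000000,  N(d₂) = 1.000000,  e^(−rT) = 0.744009
E₀ = V₀·N(d₁) − D·e^(−rT)·N(d₂)
   = 286.5725·1.000000 − 128.5229·0.744009·1.000000 = 190.950346

E0=190.9503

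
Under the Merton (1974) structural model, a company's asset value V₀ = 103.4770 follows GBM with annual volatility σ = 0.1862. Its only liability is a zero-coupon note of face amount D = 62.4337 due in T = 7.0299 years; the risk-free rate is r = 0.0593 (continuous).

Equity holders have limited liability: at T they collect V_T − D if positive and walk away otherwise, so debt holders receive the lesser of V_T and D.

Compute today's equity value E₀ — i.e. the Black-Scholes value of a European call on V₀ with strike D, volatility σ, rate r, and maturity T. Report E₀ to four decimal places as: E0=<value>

d₁ = [ln(V₀/D) + (r + σ²/2)T] / (σ√T)
   = [ln(103.4770/62.4337) + (0.0593 + 0.5·0.1862²)·7.0299] / (0.1862·√7.0299)
   = [0.505244 + 0.538738] / 0.493690 = 2.114651
d₂ = d₁ − σ√T = 2.114651 − 0.493690 = 1.620962
N(d₁) = 0.982770,  N(d₂) = 0.947487,  e^(−rT) = 0.659105
E₀ = V₀·N(d₁) − D·e^(−rT)·N(d₂)
   = 103.4770·0.982770 − 62.4337·0.659105·0.947487 = 62.704697

E0=62.7047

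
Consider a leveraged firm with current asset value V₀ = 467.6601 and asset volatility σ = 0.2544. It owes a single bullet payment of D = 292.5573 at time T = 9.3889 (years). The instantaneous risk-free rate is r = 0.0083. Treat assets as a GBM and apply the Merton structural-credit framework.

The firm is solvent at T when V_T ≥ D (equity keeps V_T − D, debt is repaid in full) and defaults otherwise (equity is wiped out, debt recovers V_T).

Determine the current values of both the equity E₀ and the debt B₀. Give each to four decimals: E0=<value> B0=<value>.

d₁ = [ln(V₀/D) + (r + σ²/2)T] / (σ√T)
   = [ln(467.6601/292.5573) + (0.0083 + 0.5·0.2544²)·9.3889] / (0.2544·√9.3889)
   = [0.469081 + 0.381750] / 0.779515 = 1.091488
d₂ = d₁ − σ√T = 1.091488 − 0.779515 = 0.311973
N(d₁) = 0.862471,  N(d₂) = 0.622469,  e^(−rT) = 0.925031
E₀ = V₀·N(d₁) − D·e^(−rT)·N(d₂)
   = 467.6601·0.862471 − 292.5573·0.925031·0.622469 = 234.887660
B₀ = V₀ − E₀ = 467.6601 − 234.887660 = 232.772440

E0=234.8877 B0=232.7724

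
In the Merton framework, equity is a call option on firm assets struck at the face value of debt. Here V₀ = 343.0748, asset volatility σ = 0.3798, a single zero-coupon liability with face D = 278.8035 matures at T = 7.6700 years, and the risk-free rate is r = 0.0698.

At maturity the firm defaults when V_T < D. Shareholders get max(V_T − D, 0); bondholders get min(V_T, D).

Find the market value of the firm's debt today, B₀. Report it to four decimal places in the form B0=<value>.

B0=130.6679

d₁ = [ln(V₀/D) + (r + σ²/2)T] / (σ√T)
   = [ln(343.0748/278.8035) + (0.0698 + 0.5·0.3798²)·7.6700] / (0.3798·√7.6700)
   = [0.207441 + 1.088557] / 1.051847 = 1.232117
d₂ = d₁ − σ√T = 1.232117 − 1.051847 = 0.180270
N(d₁) = 0.891047,  N(d₂) = 0.571530,  e^(−rT) = 0.585455
E₀ = V₀·N(d₁) − D·e^(−rT)·N(d₂)
   = 343.0748·0.891047 − 278.8035·0.585455·0.571530 = 212.406870
B₀ = V₀ − E₀ = 343.0748 − 212.406870 = 130.667930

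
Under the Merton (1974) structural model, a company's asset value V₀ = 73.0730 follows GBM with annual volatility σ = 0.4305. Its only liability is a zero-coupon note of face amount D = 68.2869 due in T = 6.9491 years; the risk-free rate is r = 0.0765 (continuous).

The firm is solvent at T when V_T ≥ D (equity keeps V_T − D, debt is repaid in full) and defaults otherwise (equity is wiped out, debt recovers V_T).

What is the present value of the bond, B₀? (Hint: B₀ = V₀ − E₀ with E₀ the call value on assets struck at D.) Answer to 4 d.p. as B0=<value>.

B0=29.4203

d₁ = [ln(V₀/D) + (r + σ²/2)T] / (σ√T)
   = [ln(73.0730/68.2869) + (0.0765 + 0.5·0.4305²)·6.9491] / (0.4305·√6.9491)
   = [0.067741 + 1.175545] / 1.134847 = 1.095554
d₂ = d₁ − σ√T = 1.095554 − 1.134847 = -0.039293
N(d₁) = 0.863363,  N(d₂) = 0.484328,  e^(−rT) = 0.587660
E₀ = V₀·N(d₁) − D·e^(−rT)·N(d₂)
   = 73.0730·0.863363 − 68.2869·0.587660·0.484328 = 43.652672
B₀ = V₀ − E₀ = 73.0730 − 43.652672 = 29.420328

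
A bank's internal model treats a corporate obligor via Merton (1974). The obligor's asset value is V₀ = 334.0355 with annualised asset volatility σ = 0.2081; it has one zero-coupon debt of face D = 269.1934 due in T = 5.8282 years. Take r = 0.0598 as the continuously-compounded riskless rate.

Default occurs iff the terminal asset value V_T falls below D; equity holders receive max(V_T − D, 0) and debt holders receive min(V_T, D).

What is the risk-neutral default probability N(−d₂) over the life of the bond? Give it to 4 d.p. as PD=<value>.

d₁ = [ln(V₀/D) + (r + σ²/2)T] / (σ√T)
   = [ln(334.0355/269.1934) + (0.0598 + 0.5·0.2081²)·5.8282] / (0.2081·√5.8282)
   = [0.215817 + 0.474723] / 0.502388 = 1.374516
d₂ = d₁ − σ√T = 1.374516 − 0.502388 = 0.872128
risk-neutral PD = N(−d₂) = N(-0.872128) = 0.191569

PD=0.1916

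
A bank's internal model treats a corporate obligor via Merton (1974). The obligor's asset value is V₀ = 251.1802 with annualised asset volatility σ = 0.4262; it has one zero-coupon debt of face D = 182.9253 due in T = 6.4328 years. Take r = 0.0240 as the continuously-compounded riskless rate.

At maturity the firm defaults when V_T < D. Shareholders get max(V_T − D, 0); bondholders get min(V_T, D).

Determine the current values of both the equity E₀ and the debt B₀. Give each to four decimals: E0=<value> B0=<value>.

E0=138.0274 B0=113.1528

d₁ = [ln(V₀/D) + (r + σ²/2)T] / (σ√T)
   = [ln(251.1802/182.9253) + (0.0240 + 0.5·0.4262²)·6.4328] / (0.4262·√6.4328)
   = [0.317093 + 0.738635] / 1.080970 = 0.976649
d₂ = d₁ − σ√T = 0.976649 − 1.080970 = -0.104321
N(d₁) = 0.835628,  N(d₂) = 0.458457,  e^(−rT) = 0.856940
E₀ = V₀·N(d₁) − D·e^(−rT)·N(d₂)
   = 251.1802·0.835628 − 182.9253·0.856940·0.458457 = 138.027364
B₀ = V₀ − E₀ = 251.1802 − 138.027364 = 113.152836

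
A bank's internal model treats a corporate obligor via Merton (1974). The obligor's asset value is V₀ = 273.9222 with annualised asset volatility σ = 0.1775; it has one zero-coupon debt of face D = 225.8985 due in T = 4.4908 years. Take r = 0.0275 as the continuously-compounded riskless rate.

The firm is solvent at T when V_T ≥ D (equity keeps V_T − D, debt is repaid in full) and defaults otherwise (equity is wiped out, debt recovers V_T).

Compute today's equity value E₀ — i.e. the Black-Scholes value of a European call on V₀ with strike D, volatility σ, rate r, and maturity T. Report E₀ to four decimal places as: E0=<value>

E0=83.9992

d₁ = [ln(V₀/D) + (r + σ²/2)T] / (σ√T)
   = [ln(273.9222/225.8985) + (0.0275 + 0.5·0.1775²)·4.4908] / (0.1775·√4.4908)
   = [0.192758 + 0.194241] / 0.376149 = 1.028845
d₂ = d₁ − σ√T = 1.028845 − 0.376149 = 0.652696
N(d₁) = 0.848224,  N(d₂) = 0.743024,  e^(−rT) = 0.883824
E₀ = V₀·N(d₁) − D·e^(−rT)·N(d₂)
   = 273.9222·0.848224 − 225.8985·0.883824·0.743024 = 83.999212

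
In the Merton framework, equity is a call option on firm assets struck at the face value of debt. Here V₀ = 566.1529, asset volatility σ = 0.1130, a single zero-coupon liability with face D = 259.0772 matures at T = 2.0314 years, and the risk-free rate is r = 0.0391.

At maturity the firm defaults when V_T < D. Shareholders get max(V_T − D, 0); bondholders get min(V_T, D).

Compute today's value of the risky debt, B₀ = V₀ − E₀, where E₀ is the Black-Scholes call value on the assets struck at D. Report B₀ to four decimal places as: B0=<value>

d₁ = [ln(V₀/D) + (r + σ²/2)T] / (σ√T)
   = [ln(566.1529/259.0772) + (0.0391 + 0.5·0.1130²)·2.0314] / (0.1130·√2.0314)
   = [0.781738 + 0.092397] / 0.161056 = 5.427533
d₂ = d₁ − σ√T = 5.427533 − 0.161056 = 5.266478
N(d₁) = 1.000000,  N(d₂) = 1.000000,  e^(−rT) = 0.923645
E₀ = V₀·N(d₁) − D·e^(−rT)·N(d₂)
   = 566.1529·1.000000 − 259.0772·0.923645·1.000000 = 326.857602
B₀ = V₀ − E₀ = 566.1529 − 326.857602 = 239.295298

B0=239.2953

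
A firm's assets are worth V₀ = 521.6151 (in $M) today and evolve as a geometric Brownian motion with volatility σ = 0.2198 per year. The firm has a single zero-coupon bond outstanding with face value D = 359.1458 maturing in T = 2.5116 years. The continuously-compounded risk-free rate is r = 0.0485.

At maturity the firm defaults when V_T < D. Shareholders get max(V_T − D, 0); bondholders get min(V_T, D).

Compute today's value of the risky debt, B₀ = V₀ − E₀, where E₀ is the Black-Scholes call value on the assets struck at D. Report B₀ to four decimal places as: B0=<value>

B0=313.0451

d₁ = [ln(V₀/D) + (r + σ²/2)T] / (σ√T)
   = [ln(521.6151/359.1458) + (0.0485 + 0.5·0.2198²)·2.5116] / (0.2198·√2.5116)
   = [0.373202 + 0.182483] / 0.348340 = 1.595237
d₂ = d₁ − σ√T = 1.595237 − 0.348340 = 1.246898
N(d₁) = 0.944670,  N(d₂) = 0.893782,  e^(−rT) = 0.885314
E₀ = V₀·N(d₁) − D·e^(−rT)·N(d₂)
   = 521.6151·0.944670 − 359.1458·0.885314·0.893782 = 208.570044
B₀ = V₀ − E₀ = 521.6151 − 208.570044 = 313.045056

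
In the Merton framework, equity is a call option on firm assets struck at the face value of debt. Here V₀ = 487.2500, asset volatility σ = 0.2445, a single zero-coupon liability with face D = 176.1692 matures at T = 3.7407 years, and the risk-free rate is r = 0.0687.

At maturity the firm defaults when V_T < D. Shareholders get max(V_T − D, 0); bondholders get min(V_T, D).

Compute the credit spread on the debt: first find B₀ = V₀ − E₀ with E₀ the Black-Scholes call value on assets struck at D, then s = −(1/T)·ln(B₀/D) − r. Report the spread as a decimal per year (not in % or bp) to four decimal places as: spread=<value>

spread=0.0003

d₁ = [ln(V₀/D) + (r + σ²/2)T] / (σ√T)
   = [ln(487.2500/176.1692) + (0.0687 + 0.5·0.2445²)·3.7407] / (0.2445·√3.7407)
   = [1.017332 + 0.368796] / 0.472885 = 2.931219
d₂ = d₁ − σ√T = 2.931219 − 0.472885 = 2.458334
N(d₁) = 0.998312,  N(d₂) = 0.993021,  e^(−rT) = 0.773379
E₀ = V₀·N(d₁) − D·e^(−rT)·N(d₂)
   = 487.2500·0.998312 − 176.1692·0.773379·0.993021 = 351.132762
B₀ = V₀ − E₀ = 487.2500 − 351.132762 = 136.117238
spread = −(1/T)·ln(B₀/D) − r = −(1/3.7407)·ln(136.117238/176.1692) − 0.0687 = 0.00025189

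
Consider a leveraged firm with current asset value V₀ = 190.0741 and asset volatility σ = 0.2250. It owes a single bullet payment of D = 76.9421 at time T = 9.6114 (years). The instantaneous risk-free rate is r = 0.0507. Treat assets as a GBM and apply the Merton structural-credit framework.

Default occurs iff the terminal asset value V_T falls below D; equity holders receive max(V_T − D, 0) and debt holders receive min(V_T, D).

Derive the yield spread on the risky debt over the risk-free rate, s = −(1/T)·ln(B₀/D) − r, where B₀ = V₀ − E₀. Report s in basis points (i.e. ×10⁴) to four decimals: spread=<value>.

d₁ = [ln(V₀/D) + (r + σ²/2)T] / (σ√T)
   = [ln(190.0741/76.9421) + (0.0507 + 0.5·0.2250²)·9.6114] / (0.2250·√9.6114)
   = [0.904361 + 0.730587] / 0.697551 = 2.343840
d₂ = d₁ − σ√T = 2.343840 − 0.697551 = 1.646289
N(d₁) = 0.990457,  N(d₂) = 0.950148,  e^(−rT) = 0.614284
E₀ = V₀·N(d₁) − D·e^(−rT)·N(d₂)
   = 190.0741·0.990457 − 76.9421·0.614284·0.950148 = 143.352116
B₀ = V₀ − E₀ = 190.0741 − 143.352116 = 46.721984
spread = −(1/T)·ln(B₀/D) − r = −(1/9.6114)·ln(46.721984/76.9421) − 0.0507 = 0.00120070
in basis points: 0.00120070 × 10⁴ = 12.0070 bp

spread=12.0070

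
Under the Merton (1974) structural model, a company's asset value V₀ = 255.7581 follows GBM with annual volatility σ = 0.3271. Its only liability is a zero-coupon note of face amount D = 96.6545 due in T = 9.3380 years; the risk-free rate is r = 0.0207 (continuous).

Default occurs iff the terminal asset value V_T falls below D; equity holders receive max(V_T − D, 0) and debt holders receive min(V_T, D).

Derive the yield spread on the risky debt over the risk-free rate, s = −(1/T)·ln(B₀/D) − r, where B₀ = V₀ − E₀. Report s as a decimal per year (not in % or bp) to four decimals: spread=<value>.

d₁ = [ln(V₀/D) + (r + σ²/2)T] / (σ√T)
   = [ln(255.7581/96.6545) + (0.0207 + 0.5·0.3271²)·9.3380] / (0.3271·√9.3380)
   = [0.973089 + 0.692854] / 0.999557 = 1.666681
d₂ = d₁ − σ√T = 1.666681 − 0.999557 = 0.667125
N(d₁) = 0.952211,  N(d₂) = 0.747654,  e^(−rT) = 0.824237
E₀ = V₀·N(d₁) − D·e^(−rT)·N(d₂)
   = 255.7581·0.952211 − 96.6545·0.824237·0.747654 = 183.972929
B₀ = V₀ − E₀ = 255.7581 − 183.972929 = 71.785171
spread = −(1/T)·ln(B₀/D) − r = −(1/9.3380)·ln(71.785171/96.6545) − 0.0207 = 0.01115530

spread=0.0112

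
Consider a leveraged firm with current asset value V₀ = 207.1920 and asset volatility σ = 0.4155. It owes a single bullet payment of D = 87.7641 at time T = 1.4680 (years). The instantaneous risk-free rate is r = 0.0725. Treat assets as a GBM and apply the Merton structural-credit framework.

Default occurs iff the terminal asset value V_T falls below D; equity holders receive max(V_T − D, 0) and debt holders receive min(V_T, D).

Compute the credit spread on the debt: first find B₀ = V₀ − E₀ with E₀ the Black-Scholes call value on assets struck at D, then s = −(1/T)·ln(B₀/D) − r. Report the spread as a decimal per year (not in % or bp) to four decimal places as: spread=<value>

spread=0.0057

d₁ = [ln(V₀/D) + (r + σ²/2)T] / (σ√T)
   = [ln(207.1920/87.7641) + (0.0725 + 0.5·0.4155²)·1.4680] / (0.4155·√1.4680)
   = [0.858993 + 0.233148] / 0.503424 = 2.169426
d₂ = d₁ − σ√T = 2.169426 − 0.503424 = 1.666002
N(d₁) = 0.984975,  N(d₂) = 0.952143,  e^(−rT) = 0.899038
E₀ = V₀·N(d₁) − D·e^(−rT)·N(d₂)
   = 207.1920·0.984975 − 87.7641·0.899038·0.952143 = 128.951680
B₀ = V₀ − E₀ = 207.1920 − 128.951680 = 78.240320
spread = −(1/T)·ln(B₀/D) − r = −(1/1.4680)·ln(78.240320/87.7641) − 0.0725 = 0.00574756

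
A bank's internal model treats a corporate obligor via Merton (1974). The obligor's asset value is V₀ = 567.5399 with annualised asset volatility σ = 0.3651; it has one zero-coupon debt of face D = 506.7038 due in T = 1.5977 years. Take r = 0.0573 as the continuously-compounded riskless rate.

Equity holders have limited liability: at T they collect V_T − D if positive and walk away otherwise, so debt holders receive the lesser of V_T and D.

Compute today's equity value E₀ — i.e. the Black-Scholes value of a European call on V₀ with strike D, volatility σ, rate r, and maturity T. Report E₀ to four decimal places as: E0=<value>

d₁ = [ln(V₀/D) + (r + σ²/2)T] / (σ√T)
   = [ln(567.5399/506.7038) + (0.0573 + 0.5·0.3651²)·1.5977] / (0.3651·√1.5977)
   = [0.113384 + 0.198033] / 0.461487 = 0.674814
d₂ = d₁ − σ√T = 0.674814 − 0.461487 = 0.213327
N(d₁) = 0.750103,  N(d₂) = 0.584464,  e^(−rT) = 0.912517
E₀ = V₀·N(d₁) − D·e^(−rT)·N(d₂)
   = 567.5399·0.750103 − 506.7038·0.912517·0.584464 = 155.471250

E0=155.4713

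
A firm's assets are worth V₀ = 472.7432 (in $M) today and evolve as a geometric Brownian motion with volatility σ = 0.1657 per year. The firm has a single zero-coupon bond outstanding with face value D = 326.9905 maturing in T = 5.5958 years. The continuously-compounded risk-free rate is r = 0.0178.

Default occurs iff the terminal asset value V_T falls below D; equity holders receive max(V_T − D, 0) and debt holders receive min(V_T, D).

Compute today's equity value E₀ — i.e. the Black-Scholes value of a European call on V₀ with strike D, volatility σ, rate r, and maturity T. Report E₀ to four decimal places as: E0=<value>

E0=184.9648

d₁ = [ln(V₀/D) + (r + σ²/2)T] / (σ√T)
   = [ln(472.7432/326.9905) + (0.0178 + 0.5·0.1657²)·5.5958] / (0.1657·√5.5958)
   = [0.368621 + 0.176426] / 0.391971 = 1.390530
d₂ = d₁ − σ√T = 1.390530 − 0.391971 = 0.998559
N(d₁) = 0.917816,  N(d₂) = 0.840996,  e^(−rT) = 0.905195
E₀ = V₀·N(d₁) − D·e^(−rT)·N(d₂)
   = 472.7432·0.917816 − 326.9905·0.905195·0.840996 = 184.964849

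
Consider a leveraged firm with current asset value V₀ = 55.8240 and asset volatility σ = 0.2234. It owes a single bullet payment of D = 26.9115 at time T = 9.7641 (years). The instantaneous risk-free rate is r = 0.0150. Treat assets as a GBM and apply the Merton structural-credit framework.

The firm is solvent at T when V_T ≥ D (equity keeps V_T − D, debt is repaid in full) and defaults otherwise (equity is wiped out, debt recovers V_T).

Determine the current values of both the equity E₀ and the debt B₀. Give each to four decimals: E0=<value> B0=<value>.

E0=33.7864 B0=22.0376

d₁ = [ln(V₀/D) + (r + σ²/2)T] / (σ√T)
   = [ln(55.8240/26.9115) + (0.0150 + 0.5·0.2234²)·9.7641] / (0.2234·√9.7641)
   = [0.729650 + 0.390113] / 0.698070 = 1.604083
d₂ = d₁ − σ√T = 1.604083 − 0.698070 = 0.906012
N(d₁) = 0.945652,  N(d₂) = 0.817535,  e^(−rT) = 0.863759
E₀ = V₀·N(d₁) − D·e^(−rT)·N(d₂)
   = 55.8240·0.945652 − 26.9115·0.863759·0.817535 = 33.786433
B₀ = V₀ − E₀ = 55.8240 − 33.786433 = 22.037567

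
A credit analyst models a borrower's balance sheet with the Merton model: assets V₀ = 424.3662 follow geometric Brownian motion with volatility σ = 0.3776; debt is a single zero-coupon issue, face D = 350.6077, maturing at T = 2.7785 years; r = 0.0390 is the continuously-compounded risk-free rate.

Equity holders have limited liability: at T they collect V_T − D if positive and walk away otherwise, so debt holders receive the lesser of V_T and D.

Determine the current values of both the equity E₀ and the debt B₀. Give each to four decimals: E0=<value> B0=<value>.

E0=155.8586 B0=268.5076

d₁ = [ln(V₀/D) + (r + σ²/2)T] / (σ√T)
   = [ln(424.3662/350.6077) + (0.0390 + 0.5·0.3776²)·2.7785] / (0.3776·√2.7785)
   = [0.190929 + 0.306443] / 0.629415 = 0.790213
d₂ = d₁ − σ√T = 0.790213 − 0.629415 = 0.160798
N(d₁) = 0.785298,  N(d₂) = 0.563874,  e^(−rT) = 0.897303
E₀ = V₀·N(d₁) − D·e^(−rT)·N(d₂)
   = 424.3662·0.785298 − 350.6077·0.897303·0.563874 = 155.858606
B₀ = V₀ − E₀ = 424.3662 − 155.858606 = 268.507594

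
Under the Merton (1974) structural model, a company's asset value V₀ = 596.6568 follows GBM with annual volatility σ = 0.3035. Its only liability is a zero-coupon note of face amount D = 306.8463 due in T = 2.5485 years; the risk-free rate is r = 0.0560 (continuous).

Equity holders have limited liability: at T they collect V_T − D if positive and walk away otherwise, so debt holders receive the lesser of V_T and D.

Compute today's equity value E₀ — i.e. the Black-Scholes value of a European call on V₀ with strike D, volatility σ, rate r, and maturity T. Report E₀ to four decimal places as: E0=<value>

E0=334.3616

d₁ = [ln(V₀/D) + (r + σ²/2)T] / (σ√T)
   = [ln(596.6568/306.8463) + (0.0560 + 0.5·0.3035²)·2.5485] / (0.3035·√2.5485)
   = [0.664995 + 0.260090] / 0.484508 = 1.909329
d₂ = d₁ − σ√T = 1.909329 − 0.484508 = 1.424821
N(d₁) = 0.971890,  N(d₂) = 0.922895,  e^(−rT) = 0.867000
E₀ = V₀·N(d₁) − D·e^(−rT)·N(d₂)
   = 596.6568·0.971890 − 306.8463·0.867000·0.922895 = 334.361610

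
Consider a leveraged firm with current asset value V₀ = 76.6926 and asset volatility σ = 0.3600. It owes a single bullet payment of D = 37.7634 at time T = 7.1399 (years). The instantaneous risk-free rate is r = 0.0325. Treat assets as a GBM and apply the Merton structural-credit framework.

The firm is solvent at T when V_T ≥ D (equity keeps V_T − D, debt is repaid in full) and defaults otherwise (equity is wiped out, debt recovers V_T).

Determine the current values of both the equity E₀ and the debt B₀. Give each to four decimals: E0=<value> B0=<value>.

d₁ = [ln(V₀/D) + (r + σ²/2)T] / (σ√T)
   = [ln(76.6926/37.7634) + (0.0325 + 0.5·0.3600²)·7.1399] / (0.3600·√7.1399)
   = [0.708465 + 0.694712] / 0.961941 = 1.458693
d₂ = d₁ − σ√T = 1.458693 − 0.961941 = 0.496752
N(d₁) = 0.927675,  N(d₂) = 0.690318,  e^(−rT) = 0.792909
E₀ = V₀·N(d₁) − D·e^(−rT)·N(d₂)
   = 76.6926·0.927675 − 37.7634·0.792909·0.690318 = 50.475673
B₀ = V₀ − E₀ = 76.6926 − 50.475673 = 26.216927

E0=50.4757 B0=26.2169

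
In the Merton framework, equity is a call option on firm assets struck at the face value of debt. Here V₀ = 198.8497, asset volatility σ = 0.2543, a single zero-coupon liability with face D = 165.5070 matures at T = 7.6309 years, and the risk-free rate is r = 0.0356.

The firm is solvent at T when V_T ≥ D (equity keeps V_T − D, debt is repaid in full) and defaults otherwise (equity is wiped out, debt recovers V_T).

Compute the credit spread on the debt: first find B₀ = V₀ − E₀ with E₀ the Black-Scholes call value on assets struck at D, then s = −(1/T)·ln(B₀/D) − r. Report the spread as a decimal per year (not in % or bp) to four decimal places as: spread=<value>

spread=0.0187

d₁ = [ln(V₀/D) + (r + σ²/2)T] / (σ√T)
   = [ln(198.8497/165.5070) + (0.0356 + 0.5·0.2543²)·7.6309] / (0.2543·√7.6309)
   = [0.183536 + 0.518399] / 0.702480 = 0.999224
d₂ = d₁ − σ√T = 0.999224 − 0.702480 = 0.296743
N(d₁) = 0.841157,  N(d₂) = 0.616669,  e^(−rT) = 0.762113
E₀ = V₀·N(d₁) − D·e^(−rT)·N(d₂)
   = 198.8497·0.841157 − 165.5070·0.762113·0.616669 = 89.480219
B₀ = V₀ − E₀ = 198.8497 − 89.480219 = 109.369481
spread = −(1/T)·ln(B₀/D) − r = −(1/7.6309)·ln(109.369481/165.5070) − 0.0356 = 0.01869001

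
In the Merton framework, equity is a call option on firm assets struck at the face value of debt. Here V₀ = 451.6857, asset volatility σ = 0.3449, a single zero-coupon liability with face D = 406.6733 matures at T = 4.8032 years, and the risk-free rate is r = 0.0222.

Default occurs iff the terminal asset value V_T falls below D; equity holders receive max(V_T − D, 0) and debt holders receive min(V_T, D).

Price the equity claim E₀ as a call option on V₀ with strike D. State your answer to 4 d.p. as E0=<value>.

d₁ = [ln(V₀/D) + (r + σ²/2)T] / (σ√T)
   = [ln(451.6857/406.6733) + (0.0222 + 0.5·0.3449²)·4.8032] / (0.3449·√4.8032)
   = [0.104976 + 0.392316] / 0.755890 = 0.657890
d₂ = d₁ − σ√T = 0.657890 − 0.755890 = -0.098000
N(d₁) = 0.744696,  N(d₂) = 0.460966,  e^(−rT) = 0.898857
E₀ = V₀·N(d₁) − D·e^(−rT)·N(d₂)
   = 451.6857·0.744696 − 406.6733·0.898857·0.460966 = 167.866192

E0=167.8662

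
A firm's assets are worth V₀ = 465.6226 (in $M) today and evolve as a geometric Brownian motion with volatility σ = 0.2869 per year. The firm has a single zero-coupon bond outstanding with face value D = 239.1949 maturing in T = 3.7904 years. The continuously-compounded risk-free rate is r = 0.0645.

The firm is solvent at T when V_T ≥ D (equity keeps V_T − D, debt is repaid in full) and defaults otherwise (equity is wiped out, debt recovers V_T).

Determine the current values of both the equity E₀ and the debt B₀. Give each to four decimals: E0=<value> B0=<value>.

E0=281.7739 B0=183.8487

d₁ = [ln(V₀/D) + (r + σ²/2)T] / (σ√T)
   = [ln(465.6226/239.1949) + (0.0645 + 0.5·0.2869²)·3.7904] / (0.2869·√3.7904)
   = [0.666097 + 0.400478] / 0.558564 = 1.909493
d₂ = d₁ − σ√T = 1.909493 − 0.558564 = 1.350929
N(d₁) = 0.971901,  N(d₂) = 0.911641,  e^(−rT) = 0.783111
E₀ = V₀·N(d₁) − D·e^(−rT)·N(d₂)
   = 465.6226·0.971901 − 239.1949·0.783111·0.911641 = 281.773876
B₀ = V₀ − E₀ = 465.6226 − 281.773876 = 183.848724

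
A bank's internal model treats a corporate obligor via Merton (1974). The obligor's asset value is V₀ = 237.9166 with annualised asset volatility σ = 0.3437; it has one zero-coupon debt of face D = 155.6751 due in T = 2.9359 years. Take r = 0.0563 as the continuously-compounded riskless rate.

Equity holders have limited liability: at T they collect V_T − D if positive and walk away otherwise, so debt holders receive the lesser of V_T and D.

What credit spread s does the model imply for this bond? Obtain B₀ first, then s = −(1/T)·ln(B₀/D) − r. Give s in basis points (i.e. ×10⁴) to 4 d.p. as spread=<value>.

d₁ = [ln(V₀/D) + (r + σ²/2)T] / (σ√T)
   = [ln(237.9166/155.6751) + (0.0563 + 0.5·0.3437²)·2.9359] / (0.3437·√2.9359)
   = [0.424149 + 0.338700] / 0.588912 = 1.295353
d₂ = d₁ − σ√T = 1.295353 − 0.588912 = 0.706442
N(d₁) = 0.902401,  N(d₂) = 0.760043,  e^(−rT) = 0.847647
E₀ = V₀·N(d₁) − D·e^(−rT)·N(d₂)
   = 237.9166·0.902401 − 155.6751·0.847647·0.760043 = 114.402721
B₀ = V₀ − E₀ = 237.9166 − 114.402721 = 123.513879
spread = −(1/T)·ln(B₀/D) − r = −(1/2.9359)·ln(123.513879/155.6751) − 0.0563 = 0.02252340
in basis points: 0.02252340 × 10⁴ = 225.2340 bp

spread=225.2340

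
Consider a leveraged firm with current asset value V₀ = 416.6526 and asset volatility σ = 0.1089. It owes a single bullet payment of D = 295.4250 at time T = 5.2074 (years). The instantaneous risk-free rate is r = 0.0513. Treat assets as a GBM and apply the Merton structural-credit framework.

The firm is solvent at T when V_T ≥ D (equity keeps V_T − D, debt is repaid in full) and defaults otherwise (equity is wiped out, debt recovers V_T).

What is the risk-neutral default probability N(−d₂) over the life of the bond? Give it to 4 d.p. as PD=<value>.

PD=0.0098

d₁ = [ln(V₀/D) + (r + σ²/2)T] / (σ√T)
   = [ln(416.6526/295.4250) + (0.0513 + 0.5·0.1089²)·5.2074] / (0.1089·√5.2074)
   = [0.343838 + 0.298017] / 0.248507 = 2.582847
d₂ = d₁ − σ√T = 2.582847 − 0.248507 = 2.334340
risk-neutral PD = N(−d₂) = N(-2.334340) = 0.009789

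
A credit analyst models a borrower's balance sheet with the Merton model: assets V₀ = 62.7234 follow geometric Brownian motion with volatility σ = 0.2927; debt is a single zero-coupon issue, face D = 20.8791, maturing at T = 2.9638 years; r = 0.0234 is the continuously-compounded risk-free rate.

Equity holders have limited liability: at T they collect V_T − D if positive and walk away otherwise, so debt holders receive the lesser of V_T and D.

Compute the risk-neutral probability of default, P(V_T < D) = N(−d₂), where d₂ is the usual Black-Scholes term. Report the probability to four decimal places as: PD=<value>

d₁ = [ln(V₀/D) + (r + σ²/2)T] / (σ√T)
   = [ln(62.7234/20.8791) + (0.0234 + 0.5·0.2927²)·2.9638] / (0.2927·√2.9638)
   = [1.099986 + 0.196312] / 0.503903 = 2.572514
d₂ = d₁ − σ√T = 2.572514 − 0.503903 = 2.068611
risk-neutral PD = N(−d₂) = N(-2.068611) = 0.019291

PD=0.0193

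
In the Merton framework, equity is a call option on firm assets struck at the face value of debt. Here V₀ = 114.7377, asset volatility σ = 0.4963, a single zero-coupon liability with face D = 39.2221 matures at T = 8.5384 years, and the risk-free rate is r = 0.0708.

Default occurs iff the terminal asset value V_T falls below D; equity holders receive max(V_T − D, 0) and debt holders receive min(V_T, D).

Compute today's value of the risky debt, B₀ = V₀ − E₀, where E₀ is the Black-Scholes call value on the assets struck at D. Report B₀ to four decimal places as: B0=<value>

d₁ = [ln(V₀/D) + (r + σ²/2)T] / (σ√T)
   = [ln(114.7377/39.2221) + (0.0708 + 0.5·0.4963²)·8.5384] / (0.4963·√8.5384)
   = [1.073408 + 1.656081] / 1.450215 = 1.882127
d₂ = d₁ − σ√T = 1.882127 − 1.450215 = 0.431911
N(d₁) = 0.970091,  N(d₂) = 0.667097,  e^(−rT) = 0.546337
E₀ = V₀·N(d₁) − D·e^(−rT)·N(d₂)
   = 114.7377·0.970091 − 39.2221·0.546337·0.667097 = 97.011077
B₀ = V₀ − E₀ = 114.7377 − 97.011077 = 17.726623

B0=17.7266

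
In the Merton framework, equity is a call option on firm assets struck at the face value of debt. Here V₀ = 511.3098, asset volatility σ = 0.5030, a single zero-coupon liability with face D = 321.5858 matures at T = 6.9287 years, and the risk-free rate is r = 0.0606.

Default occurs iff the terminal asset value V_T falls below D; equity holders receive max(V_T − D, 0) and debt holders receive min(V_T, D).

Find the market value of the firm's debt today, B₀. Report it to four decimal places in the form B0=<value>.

d₁ = [ln(V₀/D) + (r + σ²/2)T] / (σ√T)
   = [ln(511.3098/321.5858) + (0.0606 + 0.5·0.5030²)·6.9287] / (0.5030·√6.9287)
   = [0.463711 + 1.296391] / 1.324018 = 1.329364
d₂ = d₁ − σ√T = 1.329364 − 1.324018 = 0.005346
N(d₁) = 0.908136,  N(d₂) = 0.502133,  e^(−rT) = 0.657126
E₀ = V₀·N(d₁) − D·e^(−rT)·N(d₂)
   = 511.3098·0.908136 − 321.5858·0.657126·0.502133 = 358.226934
B₀ = V₀ − E₀ = 511.3098 − 358.226934 = 153.082866

B0=153.0829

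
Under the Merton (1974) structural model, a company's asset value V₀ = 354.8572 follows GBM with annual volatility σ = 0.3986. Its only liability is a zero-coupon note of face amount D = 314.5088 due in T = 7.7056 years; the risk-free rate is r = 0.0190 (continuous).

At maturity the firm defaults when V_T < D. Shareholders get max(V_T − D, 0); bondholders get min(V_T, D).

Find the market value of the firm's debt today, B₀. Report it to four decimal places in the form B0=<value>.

d₁ = [ln(V₀/D) + (r + σ²/2)T] / (σ√T)
   = [ln(354.8572/314.5088) + (0.0190 + 0.5·0.3986²)·7.7056] / (0.3986·√7.7056)
   = [0.120703 + 0.758547] / 1.106472 = 0.794643
d₂ = d₁ − σ√T = 0.794643 − 1.106472 = -0.311829
N(d₁) = 0.786589,  N(d₂) = 0.377585,  e^(−rT) = 0.863807
E₀ = V₀·N(d₁) − D·e^(−rT)·N(d₂)
   = 354.8572·0.786589 − 314.5088·0.863807·0.377585 = 176.546554
B₀ = V₀ − E₀ = 354.8572 − 176.546554 = 178.310646

B0=178.3106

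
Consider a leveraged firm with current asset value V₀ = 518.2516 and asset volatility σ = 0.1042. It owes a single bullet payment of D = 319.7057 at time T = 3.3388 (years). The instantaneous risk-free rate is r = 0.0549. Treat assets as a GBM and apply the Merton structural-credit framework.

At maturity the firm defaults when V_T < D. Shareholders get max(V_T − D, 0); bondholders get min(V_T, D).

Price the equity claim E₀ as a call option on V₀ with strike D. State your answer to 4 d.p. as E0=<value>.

d₁ = [ln(V₀/D) + (r + σ²/2)T] / (σ√T)
   = [ln(518.2516/319.7057) + (0.0549 + 0.5·0.1042²)·3.3388] / (0.1042·√3.3388)
   = [0.483060 + 0.201426] / 0.190398 = 3.595022
d₂ = d₁ − σ√T = 3.595022 − 0.190398 = 3.404624
N(d₁) = 0.999838,  N(d₂) = 0.999669,  e^(−rT) = 0.832518
E₀ = V₀·N(d₁) − D·e^(−rT)·N(d₂)
   = 518.2516·0.999838 − 319.7057·0.832518·0.999669 = 252.094888

E0=252.0949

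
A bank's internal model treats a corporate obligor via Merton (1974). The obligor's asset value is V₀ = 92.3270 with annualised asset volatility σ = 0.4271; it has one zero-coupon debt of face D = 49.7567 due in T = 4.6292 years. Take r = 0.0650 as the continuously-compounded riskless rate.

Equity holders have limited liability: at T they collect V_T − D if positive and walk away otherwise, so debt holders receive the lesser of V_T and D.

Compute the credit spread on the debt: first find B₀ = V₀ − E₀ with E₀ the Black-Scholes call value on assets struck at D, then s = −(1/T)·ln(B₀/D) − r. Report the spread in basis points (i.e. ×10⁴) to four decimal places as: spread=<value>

spread=259.9113

d₁ = [ln(V₀/D) + (r + σ²/2)T] / (σ√T)
   = [ln(92.3270/49.7567) + (0.0650 + 0.5·0.4271²)·4.6292] / (0.4271·√4.6292)
   = [0.618191 + 0.723114] / 0.918930 = 1.459638
d₂ = d₁ − σ√T = 1.459638 − 0.918930 = 0.540708
N(d₁) = 0.927805,  N(d₂) = 0.705646,  e^(−rT) = 0.740153
E₀ = V₀·N(d₁) − D·e^(−rT)·N(d₂)
   = 92.3270·0.927805 − 49.7567·0.740153·0.705646 = 59.674253
B₀ = V₀ − E₀ = 92.3270 − 59.674253 = 32.652747
spread = −(1/T)·ln(B₀/D) − r = −(1/4.6292)·ln(32.652747/49.7567) − 0.0650 = 0.02599113
in basis points: 0.02599113 × 10⁴ = 259.9113 bp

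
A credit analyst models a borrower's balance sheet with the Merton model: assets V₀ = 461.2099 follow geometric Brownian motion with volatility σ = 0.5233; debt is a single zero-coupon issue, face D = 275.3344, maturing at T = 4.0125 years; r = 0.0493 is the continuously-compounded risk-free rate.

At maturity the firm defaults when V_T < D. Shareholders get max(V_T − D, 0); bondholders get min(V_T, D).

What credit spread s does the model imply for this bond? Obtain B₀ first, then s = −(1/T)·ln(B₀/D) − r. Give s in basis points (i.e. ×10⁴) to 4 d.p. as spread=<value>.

spread=571.0457

d₁ = [ln(V₀/D) + (r + σ²/2)T] / (σ√T)
   = [ln(461.2099/275.3344) + (0.0493 + 0.5·0.5233²)·4.0125] / (0.5233·√4.0125)
   = [0.515867 + 0.747214] / 1.048234 = 1.204960
d₂ = d₁ − σ√T = 1.204960 − 1.048234 = 0.156726
N(d₁) = 0.885891,  N(d₂) = 0.562270,  e^(−rT) = 0.820521
E₀ = V₀·N(d₁) − D·e^(−rT)·N(d₂)
   = 461.2099·0.885891 − 275.3344·0.820521·0.562270 = 281.554960
B₀ = V₀ − E₀ = 461.2099 − 281.554960 = 179.654940
spread = −(1/T)·ln(B₀/D) − r = −(1/4.0125)·ln(179.654940/275.3344) − 0.0493 = 0.05710457
in basis points: 0.05710457 × 10⁴ = 571.0457 bp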